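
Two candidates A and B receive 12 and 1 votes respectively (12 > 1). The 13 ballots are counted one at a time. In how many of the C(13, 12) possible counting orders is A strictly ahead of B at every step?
Strict-lead orderings = 11

Total orderings of the 13 votes with 12 for A: C(13, 12) = 13. By the Bertrand ballot formula (Cycle Lemma / reflection principle), the number of orderings in which A is strictly ahead of B throughout is (p − q)/(p + q) · C(p + q, p) = (12 − 1)/(12 + 1) · 13 = 11.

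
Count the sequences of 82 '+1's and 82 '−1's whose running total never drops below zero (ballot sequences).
C_82 = 17526585015616776834735140517915655636396234280

These ballot sequences are counted by the Catalan number C_n = (1/(n + 1)) · C(2n, n). For n = 82: C_82 = (1/83) · C(164, 82) = 1454706556296192477283016662986999417820887445240/83 = 17526585015616776834735140517915655636396234280.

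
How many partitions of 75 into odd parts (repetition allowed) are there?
p_odd(75) = 48446

Enumerate partitions using only odd parts via the recurrence o(n, m) = o(n, m−2) + o(n−m, m) over odd m, starting from the largest odd part ≤ n. This gives p_odd(75) = 48446. (Euler's theorem: equals the count of distinct-part partitions.)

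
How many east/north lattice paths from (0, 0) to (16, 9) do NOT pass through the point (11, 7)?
Number of paths = 1374671

Total paths from (0, 0) to (16, 9): C(25, 16) = 2042975. Paths through (11, 7): (paths (0, 0) → (11, 7)) × (paths (11, 7) → (16, 9)) = C(18, 11) · C(7, 5) = 31824 · 21 = 668304. Avoidance count = 2042975 − 668304 = 1374671.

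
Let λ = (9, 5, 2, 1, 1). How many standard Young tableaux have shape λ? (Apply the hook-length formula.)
# SYT of shape (9, 5, 2, 1, 1) = 3180870

Hook-length formula: f^λ = n! / Π hook(c), product over all cells c of the Young diagram. For λ = (9, 5, 2, 1, 1), n = 18 boxes. Hook lengths by row (left-to-right, top-to-bottom): [13, 10, 8, 7, 6, 4, 3, 2, 1]; [8, 5, 3, 2, 1]; [4, 1]; [2]; [1]. Product of hooks = 2012774400. So f^λ = 18! / 2012774400 = 6402373705728000 / 2012774400 = 3180870.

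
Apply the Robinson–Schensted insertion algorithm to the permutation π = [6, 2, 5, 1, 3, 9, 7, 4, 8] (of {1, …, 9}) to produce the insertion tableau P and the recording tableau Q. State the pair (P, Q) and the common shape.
P = [1, 3, 4, 8] / [2, 5, 7] / [6, 9];  Q = [1, 3, 6, 9] / [2, 5, 7] / [4, 8];  common shape = (4, 3, 2)

Row-insert the values π_1, π_2, … into P one at a time, bumping the leftmost entry strictly greater than the inserted value down to the next row. The recording tableau Q records, in position (i, j), the step at which that cell was added to P.
  Insert 6 (step 1): P = [6];  Q = [1]
  Insert 2 (step 2): P = [2] / [6];  Q = [1] / [2]
  Insert 5 (step 3): P = [2, 5] / [6];  Q = [1, 3] / [2]
  Insert 1 (step 4): P = [1, 5] / [2] / [6];  Q = [1, 3] / [2] / [4]
  Insert 3 (step 5): P = [1, 3] / [2, 5] / [6];  Q = [1, 3] / [2, 5] / [4]
  Insert 9 (step 6): P = [1, 3, 9] / [2, 5] / [6];  Q = [1, 3, 6] / [2, 5] / [4]
  Insert 7 (step 7): P = [1, 3, 7] / [2, 5, 9] / [6];  Q = [1, 3, 6] / [2, 5, 7] / [4]
  Insert 4 (step 8): P = [1, 3, 4] / [2, 5, 7] / [6, 9];  Q = [1, 3, 6] / [2, 5, 7] / [4, 8]
  Insert 8 (step 9): P = [1, 3, 4, 8] / [2, 5, 7] / [6, 9];  Q = [1, 3, 6, 9] / [2, 5, 7] / [4, 8]
Final shape: (4, 3, 2).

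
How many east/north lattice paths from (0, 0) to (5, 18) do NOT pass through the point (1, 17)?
Number of paths = 33559

Total paths from (0, 0) to (5, 18): C(23, 5) = 33649. Paths through (1, 17): (paths (0, 0) → (1, 17)) × (paths (1, 17) → (5, 18)) = C(18, 1) · C(5, 4) = 18 · 5 = 90. Avoidance count = 33649 − 90 = 33559.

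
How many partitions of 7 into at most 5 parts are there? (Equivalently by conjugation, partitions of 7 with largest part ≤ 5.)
p(7, parts ≤ 5) = 13

Partitions of 7 with all parts ≤ 5: 5+2, 5+1+1, 4+3, 4+2+1, 4+1+1+1, 3+3+1, 3+2+2, 3+2+1+1, 3+1+1+1+1, 2+2+2+1, 2+2+1+1+1, 2+1+1+1+1+1, 1+1+1+1+1+1+1. Count = 13.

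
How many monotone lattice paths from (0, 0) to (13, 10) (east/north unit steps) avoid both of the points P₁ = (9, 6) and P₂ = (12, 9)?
Number of paths = 406056

Inclusion–exclusion. Total paths: C(23, 13) = 1144066. Through P₁: C(15, 9)·C(8, 4) = 350350. Through P₂: C(21, 12)·C(2, 1) = 587860. Since P₁ is strictly southwest of P₂, a monotone path through both must visit P₁ then P₂; paths through both = C(15, 9)·C(6, 3)·C(2, 1) = 200200. Avoid both = 1144066 − 350350 − 587860 + 200200 = 406056.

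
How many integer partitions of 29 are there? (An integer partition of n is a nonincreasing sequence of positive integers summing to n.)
p(29) = 4565

Compute p(n) via the recurrence p(n, m) = p(n, m−1) + p(n−m, m), where p(n, m) counts partitions of n with all parts ≤ m and p(n) = p(n, n). The base cases are p(0, m) = 1 and p(n, 0) = 0 for n > 0. Filling the table yields p(29) = 4565. (Euler's pentagonal recurrence is an alternative.)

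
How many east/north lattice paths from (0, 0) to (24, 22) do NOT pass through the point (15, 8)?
Number of paths = 7489691416290

Total paths from (0, 0) to (24, 22): C(46, 24) = 7890371113950. Paths through (15, 8): (paths (0, 0) → (15, 8)) × (paths (15, 8) → (24, 22)) = C(23, 15) · C(23, 9) = 490314 · 817190 = 400679697660. Avoidance count = 7890371113950 − 400679697660 = 7489691416290.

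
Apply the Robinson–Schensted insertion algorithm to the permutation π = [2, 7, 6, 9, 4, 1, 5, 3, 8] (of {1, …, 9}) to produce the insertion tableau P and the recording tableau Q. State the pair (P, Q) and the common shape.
P = [1, 3, 5, 8] / [2, 4] / [6, 9] / [7];  Q = [1, 2, 4, 9] / [3, 7] / [5, 8] / [6];  common shape = (4, 2, 2, 1)

Row-insert the values π_1, π_2, … into P one at a time, bumping the leftmost entry strictly greater than the inserted value down to the next row. The recording tableau Q records, in position (i, j), the step at which that cell was added to P.
  Insert 2 (step 1): P = [2];  Q = [1]
  Insert 7 (step 2): P = [2, 7];  Q = [1, 2]
  Insert 6 (step 3): P = [2, 6] / [7];  Q = [1, 2] / [3]
  Insert 9 (step 4): P = [2, 6, 9] / [7];  Q = [1, 2, 4] / [3]
  Insert 4 (step 5): P = [2, 4, 9] / [6] / [7];  Q = [1, 2, 4] / [3] / [5]
  Insert 1 (step 6): P = [1, 4, 9] / [2] / [6] / [7];  Q = [1, 2, 4] / [3] / [5] / [6]
  Insert 5 (step 7): P = [1, 4, 5] / [2, 9] / [6] / [7];  Q = [1, 2, 4] / [3, 7] / [5] / [6]
  Insert 3 (step 8): P = [1, 3, 5] / [2, 4] / [6, 9] / [7];  Q = [1, 2, 4] / [3, 7] / [5, 8] / [6]
  Insert 8 (step 9): P = [1, 3, 5, 8] / [2, 4] / [6, 9] / [7];  Q = [1, 2, 4, 9] / [3, 7] / [5, 8] / [6]
Final shape: (4, 2, 2, 1).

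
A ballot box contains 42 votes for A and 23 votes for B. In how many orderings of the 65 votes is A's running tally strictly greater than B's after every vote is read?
Strict-lead orderings = 66373979148761760

Total orderings of the 65 votes with 42 for A: C(65, 42) = 227068876035237600. By the Bertrand ballot formula (Cycle Lemma / reflection principle), the number of orderings in which A is strictly ahead of B throughout is (p − q)/(p + q) · C(p + q, p) = (42 − 23)/(42 + 23) · 227068876035237600 = 66373979148761760.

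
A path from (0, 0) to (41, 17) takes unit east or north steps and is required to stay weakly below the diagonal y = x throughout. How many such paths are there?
Number of paths = 117588504119625

By the reflection principle (André's argument), the number of monotone paths to (41, 17) with n ≤ m that never go above y = x is C(58, 41) − C(58, 42) = 197548686920970 − 79960182801345 = 117588504119625.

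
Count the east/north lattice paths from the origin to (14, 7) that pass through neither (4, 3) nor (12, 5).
Number of paths = 53567

Inclusion–exclusion. Total paths: C(21, 14) = 116280. Through P₁: C(7, 4)·C(14, 10) = 35035. Through P₂: C(17, 12)·C(4, 2) = 37128. Since P₁ is strictly southwest of P₂, a monotone path through both must visit P₁ then P₂; paths through both = C(7, 4)·C(10, 8)·C(4, 2) = 9450. Avoid both = 116280 − 35035 − 37128 + 9450 = 53567.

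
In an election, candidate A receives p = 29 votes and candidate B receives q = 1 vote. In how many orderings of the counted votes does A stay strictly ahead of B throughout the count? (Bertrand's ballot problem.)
Strict-lead orderings = 28

Total orderings of the 30 votes with 29 for A: C(30, 29) = 30. By the Bertrand ballot formula (Cycle Lemma / reflection principle), the number of orderings in which A is strictly ahead of B throughout is (p − q)/(p + q) · C(p + q, p) = (29 − 1)/(29 + 1) · 30 = 28.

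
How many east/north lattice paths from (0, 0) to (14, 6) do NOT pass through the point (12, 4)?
Number of paths = 27840

Total paths from (0, 0) to (14, 6): C(20, 14) = 38760. Paths through (12, 4): (paths (0, 0) → (12, 4)) × (paths (12, 4) → (14, 6)) = C(16, 12) · C(4, 2) = 1820 · 6 = 10920. Avoidance count = 38760 − 10920 = 27840.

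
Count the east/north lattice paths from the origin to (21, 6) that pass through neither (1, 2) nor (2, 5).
Number of paths = 263952

Inclusion–exclusion. Total paths: C(27, 21) = 296010. Through P₁: C(3, 1)·C(24, 20) = 31878. Through P₂: C(7, 2)·C(20, 19) = 420. Since P₁ is strictly southwest of P₂, a monotone path through both must visit P₁ then P₂; paths through both = C(3, 1)·C(4, 1)·C(20, 19) = 240. Avoid both = 296010 − 31878 − 420 + 240 = 263952.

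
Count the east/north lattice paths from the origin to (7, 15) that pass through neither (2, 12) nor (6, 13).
Number of paths = 85417

Inclusion–exclusion. Total paths: C(22, 7) = 170544. Through P₁: C(14, 2)·C(8, 5) = 5096. Through P₂: C(19, 6)·C(3, 1) = 81396. Since P₁ is strictly southwest of P₂, a monotone path through both must visit P₁ then P₂; paths through both = C(14, 2)·C(5, 4)·C(3, 1) = 1365. Avoid both = 170544 − 5096 − 81396 + 1365 = 85417.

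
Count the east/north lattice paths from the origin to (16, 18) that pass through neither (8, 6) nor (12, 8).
Number of paths = 1744667595

Inclusion–exclusion. Total paths: C(34, 16) = 2203961430. Through P₁: C(14, 8)·C(20, 8) = 378287910. Through P₂: C(20, 12)·C(14, 4) = 126095970. Since P₁ is strictly southwest of P₂, a monotone path through both must visit P₁ then P₂; paths through both = C(14, 8)·C(6, 4)·C(14, 4) = 45090045. Avoid both = 2203961430 − 378287910 − 126095970 + 45090045 = 1744667595.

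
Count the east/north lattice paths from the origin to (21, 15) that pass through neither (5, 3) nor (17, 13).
Number of paths = 2611069170

Inclusion–exclusion. Total paths: C(36, 21) = 5567902560. Through P₁: C(8, 5)·C(28, 16) = 1703618280. Through P₂: C(30, 17)·C(6, 4) = 1796397750. Since P₁ is strictly southwest of P₂, a monotone path through both must visit P₁ then P₂; paths through both = C(8, 5)·C(22, 12)·C(6, 4) = 543182640. Avoid both = 5567902560 − 1703618280 − 1796397750 + 543182640 = 2611069170.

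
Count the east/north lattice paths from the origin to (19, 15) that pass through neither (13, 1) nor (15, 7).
Number of paths = 1771199640

Inclusion–exclusion. Total paths: C(34, 19) = 1855967520. Through P₁: C(14, 13)·C(20, 6) = 542640. Through P₂: C(22, 15)·C(12, 4) = 84419280. Since P₁ is strictly southwest of P₂, a monotone path through both must visit P₁ then P₂; paths through both = C(14, 13)·C(8, 2)·C(12, 4) = 194040. Avoid both = 1855967520 − 542640 − 84419280 + 194040 = 1771199640.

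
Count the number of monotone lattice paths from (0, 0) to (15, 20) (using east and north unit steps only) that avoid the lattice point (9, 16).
Number of paths = 2818918410

Total paths from (0, 0) to (15, 20): C(35, 15) = 3247943160. Paths through (9, 16): (paths (0, 0) → (9, 16)) × (paths (9, 16) → (15, 20)) = C(25, 9) · C(10, 6) = 2042975 · 210 = 429024750. Avoidance count = 3247943160 − 429024750 = 2818918410.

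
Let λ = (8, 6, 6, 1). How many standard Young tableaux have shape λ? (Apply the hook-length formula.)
# SYT of shape (8, 6, 6, 1) = 31744440

Hook-length formula: f^λ = n! / Π hook(c), product over all cells c of the Young diagram. For λ = (8, 6, 6, 1), n = 21 boxes. Hook lengths by row (left-to-right, top-to-bottom): [11, 9, 8, 7, 6, 5, 2, 1]; [8, 6, 5, 4, 3, 2]; [7, 5, 4, 3, 2, 1]; [1]. Product of hooks = 1609445376000. So f^λ = 21! / 1609445376000 = 51090942171709440000 / 1609445376000 = 31744440.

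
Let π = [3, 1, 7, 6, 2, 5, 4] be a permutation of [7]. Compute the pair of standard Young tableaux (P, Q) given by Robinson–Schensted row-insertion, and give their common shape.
P = [1, 2, 4] / [3, 5] / [6] / [7];  Q = [1, 3, 6] / [2, 4] / [5] / [7];  common shape = (3, 2, 1, 1)

Row-insert the values π_1, π_2, … into P one at a time, bumping the leftmost entry strictly greater than the inserted value down to the next row. The recording tableau Q records, in position (i, j), the step at which that cell was added to P.
  Insert 3 (step 1): P = [3];  Q = [1]
  Insert 1 (step 2): P = [1] / [3];  Q = [1] / [2]
  Insert 7 (step 3): P = [1, 7] / [3];  Q = [1, 3] / [2]
  Insert 6 (step 4): P = [1, 6] / [3, 7];  Q = [1, 3] / [2, 4]
  Insert 2 (step 5): P = [1, 2] / [3, 6] / [7];  Q = [1, 3] / [2, 4] / [5]
  Insert 5 (step 6): P = [1, 2, 5] / [3, 6] / [7];  Q = [1, 3, 6] / [2, 4] / [5]
  Insert 4 (step 7): P = [1, 2, 4] / [3, 5] / [6] / [7];  Q = [1, 3, 6] / [2, 4] / [5] / [7]
Final shape: (3, 2, 1, 1).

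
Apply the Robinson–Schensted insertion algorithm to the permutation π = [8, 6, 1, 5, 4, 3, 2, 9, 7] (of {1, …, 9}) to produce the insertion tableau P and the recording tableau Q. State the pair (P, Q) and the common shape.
P = [1, 2, 7] / [3, 9] / [4] / [5] / [6] / [8];  Q = [1, 4, 8] / [2, 9] / [3] / [5] / [6] / [7];  common shape = (3, 2, 1, 1, 1, 1)

Row-insert the values π_1, π_2, … into P one at a time, bumping the leftmost entry strictly greater than the inserted value down to the next row. The recording tableau Q records, in position (i, j), the step at which that cell was added to P.
  Insert 8 (step 1): P = [8];  Q = [1]
  Insert 6 (step 2): P = [6] / [8];  Q = [1] / [2]
  Insert 1 (step 3): P = [1] / [6] / [8];  Q = [1] / [2] / [3]
  Insert 5 (step 4): P = [1, 5] / [6] / [8];  Q = [1, 4] / [2] / [3]
  Insert 4 (step 5): P = [1, 4] / [5] / [6] / [8];  Q = [1, 4] / [2] / [3] / [5]
  Insert 3 (step 6): P = [1, 3] / [4] / [5] / [6] / [8];  Q = [1, 4] / [2] / [3] / [5] / [6]
  Insert 2 (step 7): P = [1, 2] / [3] / [4] / [5] / [6] / [8];  Q = [1, 4] / [2] / [3] / [5] / [6] / [7]
  Insert 9 (step 8): P = [1, 2, 9] / [3] / [4] / [5] / [6] / [8];  Q = [1, 4, 8] / [2] / [3] / [5] / [6] / [7]
  Insert 7 (step 9): P = [1, 2, 7] / [3, 9] / [4] / [5] / [6] / [8];  Q = [1, 4, 8] / [2, 9] / [3] / [5] / [6] / [7]
Final shape: (3, 2, 1, 1, 1, 1).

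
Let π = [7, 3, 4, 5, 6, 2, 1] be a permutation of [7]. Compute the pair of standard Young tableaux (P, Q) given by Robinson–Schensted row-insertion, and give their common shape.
P = [1, 4, 5, 6] / [2] / [3] / [7];  Q = [1, 3, 4, 5] / [2] / [6] / [7];  common shape = (4, 1, 1, 1)

Row-insert the values π_1, π_2, … into P one at a time, bumping the leftmost entry strictly greater than the inserted value down to the next row. The recording tableau Q records, in position (i, j), the step at which that cell was added to P.
  Insert 7 (step 1): P = [7];  Q = [1]
  Insert 3 (step 2): P = [3] / [7];  Q = [1] / [2]
  Insert 4 (step 3): P = [3, 4] / [7];  Q = [1, 3] / [2]
  Insert 5 (step 4): P = [3, 4, 5] / [7];  Q = [1, 3, 4] / [2]
  Insert 6 (step 5): P = [3, 4, 5, 6] / [7];  Q = [1, 3, 4, 5] / [2]
  Insert 2 (step 6): P = [2, 4, 5, 6] / [3] / [7];  Q = [1, 3, 4, 5] / [2] / [6]
  Insert 1 (step 7): P = [1, 4, 5, 6] / [2] / [3] / [7];  Q = [1, 3, 4, 5] / [2] / [6] / [7]
Final shape: (4, 1, 1, 1).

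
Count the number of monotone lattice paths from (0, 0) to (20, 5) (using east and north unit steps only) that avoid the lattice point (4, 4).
Number of paths = 51940

Total paths from (0, 0) to (20, 5): C(25, 20) = 53130. Paths through (4, 4): (paths (0, 0) → (4, 4)) × (paths (4, 4) → (20, 5)) = C(8, 4) · C(17, 16) = 70 · 17 = 1190. Avoidance count = 53130 − 1190 = 51940.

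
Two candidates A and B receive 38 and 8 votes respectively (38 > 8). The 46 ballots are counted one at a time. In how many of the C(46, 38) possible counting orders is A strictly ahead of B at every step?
Strict-lead orderings = 170173575

Total orderings of the 46 votes with 38 for A: C(46, 38) = 260932815. By the Bertrand ballot formula (Cycle Lemma / reflection principle), the number of orderings in which A is strictly ahead of B throughout is (p − q)/(p + q) · C(p + q, p) = (38 − 8)/(38 + 8) · 260932815 = 170173575.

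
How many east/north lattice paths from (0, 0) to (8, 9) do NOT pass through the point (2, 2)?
Number of paths = 14014

Total paths from (0, 0) to (8, 9): C(17, 8) = 24310. Paths through (2, 2): (paths (0, 0) → (2, 2)) × (paths (2, 2) → (8, 9)) = C(4, 2) · C(13, 6) = 6 · 1716 = 10296. Avoidance count = 24310 − 10296 = 14014.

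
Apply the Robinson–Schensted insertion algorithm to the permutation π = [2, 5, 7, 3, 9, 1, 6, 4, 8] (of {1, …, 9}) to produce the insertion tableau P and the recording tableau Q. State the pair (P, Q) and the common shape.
P = [1, 3, 4, 8] / [2, 6, 9] / [5, 7];  Q = [1, 2, 3, 5] / [4, 7, 9] / [6, 8];  common shape = (4, 3, 2)

Row-insert the values π_1, π_2, … into P one at a time, bumping the leftmost entry strictly greater than the inserted value down to the next row. The recording tableau Q records, in position (i, j), the step at which that cell was added to P.
  Insert 2 (step 1): P = [2];  Q = [1]
  Insert 5 (step 2): P = [2, 5];  Q = [1, 2]
  Insert 7 (step 3): P = [2, 5, 7];  Q = [1, 2, 3]
  Insert 3 (step 4): P = [2, 3, 7] / [5];  Q = [1, 2, 3] / [4]
  Insert 9 (step 5): P = [2, 3, 7, 9] / [5];  Q = [1, 2, 3, 5] / [4]
  Insert 1 (step 6): P = [1, 3, 7, 9] / [2] / [5];  Q = [1, 2, 3, 5] / [4] / [6]
  Insert 6 (step 7): P = [1, 3, 6, 9] / [2, 7] / [5];  Q = [1, 2, 3, 5] / [4, 7] / [6]
  Insert 4 (step 8): P = [1, 3, 4, 9] / [2, 6] / [5, 7];  Q = [1, 2, 3, 5] / [4, 7] / [6, 8]
  Insert 8 (step 9): P = [1, 3, 4, 8] / [2, 6, 9] / [5, 7];  Q = [1, 2, 3, 5] / [4, 7, 9] / [6, 8]
Final shape: (4, 3, 2).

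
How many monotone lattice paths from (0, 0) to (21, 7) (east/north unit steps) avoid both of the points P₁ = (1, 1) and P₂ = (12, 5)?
Number of paths = 533390

Inclusion–exclusion. Total paths: C(28, 21) = 1184040. Through P₁: C(2, 1)·C(26, 20) = 460460. Through P₂: C(17, 12)·C(11, 9) = 340340. Since P₁ is strictly southwest of P₂, a monotone path through both must visit P₁ then P₂; paths through both = C(2, 1)·C(15, 11)·C(11, 9) = 150150. Avoid both = 1184040 − 460460 − 340340 + 150150 = 533390.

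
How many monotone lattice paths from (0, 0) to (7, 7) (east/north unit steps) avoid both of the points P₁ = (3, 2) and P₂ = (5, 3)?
Number of paths = 1782

Inclusion–exclusion. Total paths: C(14, 7) = 3432. Through P₁: C(5, 3)·C(9, 4) = 1260. Through P₂: C(8, 5)·C(6, 2) = 840. Since P₁ is strictly southwest of P₂, a monotone path through both must visit P₁ then P₂; paths through both = C(5, 3)·C(3, 2)·C(6, 2) = 450. Avoid both = 3432 − 1260 − 840 + 450 = 1782.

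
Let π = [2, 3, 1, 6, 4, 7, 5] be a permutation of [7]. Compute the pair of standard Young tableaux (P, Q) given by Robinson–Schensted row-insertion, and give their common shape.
P = [1, 3, 4, 5] / [2, 6, 7];  Q = [1, 2, 4, 6] / [3, 5, 7];  common shape = (4, 3)

Row-insert the values π_1, π_2, … into P one at a time, bumping the leftmost entry strictly greater than the inserted value down to the next row. The recording tableau Q records, in position (i, j), the step at which that cell was added to P.
  Insert 2 (step 1): P = [2];  Q = [1]
  Insert 3 (step 2): P = [2, 3];  Q = [1, 2]
  Insert 1 (step 3): P = [1, 3] / [2];  Q = [1, 2] / [3]
  Insert 6 (step 4): P = [1, 3, 6] / [2];  Q = [1, 2, 4] / [3]
  Insert 4 (step 5): P = [1, 3, 4] / [2, 6];  Q = [1, 2, 4] / [3, 5]
  Insert 7 (step 6): P = [1, 3, 4, 7] / [2, 6];  Q = [1, 2, 4, 6] / [3, 5]
  Insert 5 (step 7): P = [1, 3, 4, 5] / [2, 6, 7];  Q = [1, 2, 4, 6] / [3, 5, 7]
Final shape: (4, 3).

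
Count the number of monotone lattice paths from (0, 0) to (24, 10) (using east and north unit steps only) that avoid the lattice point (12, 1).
Number of paths = 127307050

Total paths from (0, 0) to (24, 10): C(34, 24) = 131128140. Paths through (12, 1): (paths (0, 0) → (12, 1)) × (paths (12, 1) → (24, 10)) = C(13, 12) · C(21, 12) = 13 · 293930 = 3821090. Avoidance count = 131128140 − 3821090 = 127307050.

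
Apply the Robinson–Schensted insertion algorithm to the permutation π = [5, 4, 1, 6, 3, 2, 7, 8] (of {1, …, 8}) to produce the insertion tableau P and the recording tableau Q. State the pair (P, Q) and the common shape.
P = [1, 2, 7, 8] / [3, 6] / [4] / [5];  Q = [1, 4, 7, 8] / [2, 5] / [3] / [6];  common shape = (4, 2, 1, 1)

Row-insert the values π_1, π_2, … into P one at a time, bumping the leftmost entry strictly greater than the inserted value down to the next row. The recording tableau Q records, in position (i, j), the step at which that cell was added to P.
  Insert 5 (step 1): P = [5];  Q = [1]
  Insert 4 (step 2): P = [4] / [5];  Q = [1] / [2]
  Insert 1 (step 3): P = [1] / [4] / [5];  Q = [1] / [2] / [3]
  Insert 6 (step 4): P = [1, 6] / [4] / [5];  Q = [1, 4] / [2] / [3]
  Insert 3 (step 5): P = [1, 3] / [4, 6] / [5];  Q = [1, 4] / [2, 5] / [3]
  Insert 2 (step 6): P = [1, 2] / [3, 6] / [4] / [5];  Q = [1, 4] / [2, 5] / [3] / [6]
  Insert 7 (step 7): P = [1, 2, 7] / [3, 6] / [4] / [5];  Q = [1, 4, 7] / [2, 5] / [3] / [6]
  Insert 8 (step 8): P = [1, 2, 7, 8] / [3, 6] / [4] / [5];  Q = [1, 4, 7, 8] / [2, 5] / [3] / [6]
Final shape: (4, 2, 1, 1).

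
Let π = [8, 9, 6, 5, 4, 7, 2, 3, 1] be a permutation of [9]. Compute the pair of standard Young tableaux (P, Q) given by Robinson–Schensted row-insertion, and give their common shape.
P = [1, 3] / [2, 7] / [4, 9] / [5] / [6] / [8];  Q = [1, 2] / [3, 6] / [4, 8] / [5] / [7] / [9];  common shape = (2, 2, 2, 1, 1, 1)

Row-insert the values π_1, π_2, … into P one at a time, bumping the leftmost entry strictly greater than the inserted value down to the next row. The recording tableau Q records, in position (i, j), the step at which that cell was added to P.
  Insert 8 (step 1): P = [8];  Q = [1]
  Insert 9 (step 2): P = [8, 9];  Q = [1, 2]
  Insert 6 (step 3): P = [6, 9] / [8];  Q = [1, 2] / [3]
  Insert 5 (step 4): P = [5, 9] / [6] / [8];  Q = [1, 2] / [3] / [4]
  Insert 4 (step 5): P = [4, 9] / [5] / [6] / [8];  Q = [1, 2] / [3] / [4] / [5]
  Insert 7 (step 6): P = [4, 7] / [5, 9] / [6] / [8];  Q = [1, 2] / [3, 6] / [4] / [5]
  Insert 2 (step 7): P = [2, 7] / [4, 9] / [5] / [6] / [8];  Q = [1, 2] / [3, 6] / [4] / [5] / [7]
  Insert 3 (step 8): P = [2, 3] / [4, 7] / [5, 9] / [6] / [8];  Q = [1, 2] / [3, 6] / [4, 8] / [5] / [7]
  Insert 1 (step 9): P = [1, 3] / [2, 7] / [4, 9] / [5] / [6] / [8];  Q = [1, 2] / [3, 6] / [4, 8] / [5] / [7] / [9]
Final shape: (2, 2, 2, 1, 1, 1).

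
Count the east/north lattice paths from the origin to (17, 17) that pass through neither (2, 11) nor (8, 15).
Number of paths = 2303307258

Inclusion–exclusion. Total paths: C(34, 17) = 2333606220. Through P₁: C(13, 2)·C(21, 15) = 4232592. Through P₂: C(23, 8)·C(11, 9) = 26967270. Since P₁ is strictly southwest of P₂, a monotone path through both must visit P₁ then P₂; paths through both = C(13, 2)·C(10, 6)·C(11, 9) = 900900. Avoid both = 2333606220 − 4232592 − 26967270 + 900900 = 2303307258.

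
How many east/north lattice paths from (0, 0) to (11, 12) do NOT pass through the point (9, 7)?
Number of paths = 1111838

Total paths from (0, 0) to (11, 12): C(23, 11) = 1352078. Paths through (9, 7): (paths (0, 0) → (9, 7)) × (paths (9, 7) → (11, 12)) = C(16, 9) · C(7, 2) = 11440 · 21 = 240240. Avoidance count = 1352078 − 240240 = 1111838.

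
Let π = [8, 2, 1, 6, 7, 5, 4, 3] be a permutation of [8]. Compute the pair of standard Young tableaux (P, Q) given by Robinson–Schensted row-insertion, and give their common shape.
P = [1, 3, 7] / [2, 4] / [5] / [6] / [8];  Q = [1, 4, 5] / [2, 6] / [3] / [7] / [8];  common shape = (3, 2, 1, 1, 1)

Row-insert the values π_1, π_2, … into P one at a time, bumping the leftmost entry strictly greater than the inserted value down to the next row. The recording tableau Q records, in position (i, j), the step at which that cell was added to P.
  Insert 8 (step 1): P = [8];  Q = [1]
  Insert 2 (step 2): P = [2] / [8];  Q = [1] / [2]
  Insert 1 (step 3): P = [1] / [2] / [8];  Q = [1] / [2] / [3]
  Insert 6 (step 4): P = [1, 6] / [2] / [8];  Q = [1, 4] / [2] / [3]
  Insert 7 (step 5): P = [1, 6, 7] / [2] / [8];  Q = [1, 4, 5] / [2] / [3]
  Insert 5 (step 6): P = [1, 5, 7] / [2, 6] / [8];  Q = [1, 4, 5] / [2, 6] / [3]
  Insert 4 (step 7): P = [1, 4, 7] / [2, 5] / [6] / [8];  Q = [1, 4, 5] / [2, 6] / [3] / [7]
  Insert 3 (step 8): P = [1, 3, 7] / [2, 4] / [5] / [6] / [8];  Q = [1, 4, 5] / [2, 6] / [3] / [7] / [8]
Final shape: (3, 2, 1, 1, 1).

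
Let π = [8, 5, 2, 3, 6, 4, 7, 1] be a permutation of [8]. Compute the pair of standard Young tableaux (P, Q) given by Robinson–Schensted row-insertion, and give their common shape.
P = [1, 3, 4, 7] / [2, 6] / [5] / [8];  Q = [1, 4, 5, 7] / [2, 6] / [3] / [8];  common shape = (4, 2, 1, 1)

Row-insert the values π_1, π_2, … into P one at a time, bumping the leftmost entry strictly greater than the inserted value down to the next row. The recording tableau Q records, in position (i, j), the step at which that cell was added to P.
  Insert 8 (step 1): P = [8];  Q = [1]
  Insert 5 (step 2): P = [5] / [8];  Q = [1] / [2]
  Insert 2 (step 3): P = [2] / [5] / [8];  Q = [1] / [2] / [3]
  Insert 3 (step 4): P = [2, 3] / [5] / [8];  Q = [1, 4] / [2] / [3]
  Insert 6 (step 5): P = [2, 3, 6] / [5] / [8];  Q = [1, 4, 5] / [2] / [3]
  Insert 4 (step 6): P = [2, 3, 4] / [5, 6] / [8];  Q = [1, 4, 5] / [2, 6] / [3]
  Insert 7 (step 7): P = [2, 3, 4, 7] / [5, 6] / [8];  Q = [1, 4, 5, 7] / [2, 6] / [3]
  Insert 1 (step 8): P = [1, 3, 4, 7] / [2, 6] / [5] / [8];  Q = [1, 4, 5, 7] / [2, 6] / [3] / [8]
Final shape: (4, 2, 1, 1).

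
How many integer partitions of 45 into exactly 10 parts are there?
p(45, 10 parts) = 8070

Partitions of n into exactly k parts are in bijection with partitions of n − k into at most k parts (subtract 1 from each part). So p(45, exactly 10) = p(35, parts ≤ 10). Computing via the recurrence p(m, j) = p(m, j−1) + p(m−j, j) gives 8070.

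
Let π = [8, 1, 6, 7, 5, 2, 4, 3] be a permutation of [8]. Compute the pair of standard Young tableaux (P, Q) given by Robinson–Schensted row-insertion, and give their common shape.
P = [1, 2, 3] / [4, 7] / [5] / [6] / [8];  Q = [1, 3, 4] / [2, 7] / [5] / [6] / [8];  common shape = (3, 2, 1, 1, 1)

Row-insert the values π_1, π_2, … into P one at a time, bumping the leftmost entry strictly greater than the inserted value down to the next row. The recording tableau Q records, in position (i, j), the step at which that cell was added to P.
  Insert 8 (step 1): P = [8];  Q = [1]
  Insert 1 (step 2): P = [1] / [8];  Q = [1] / [2]
  Insert 6 (step 3): P = [1, 6] / [8];  Q = [1, 3] / [2]
  Insert 7 (step 4): P = [1, 6, 7] / [8];  Q = [1, 3, 4] / [2]
  Insert 5 (step 5): P = [1, 5, 7] / [6] / [8];  Q = [1, 3, 4] / [2] / [5]
  Insert 2 (step 6): P = [1, 2, 7] / [5] / [6] / [8];  Q = [1, 3, 4] / [2] / [5] / [6]
  Insert 4 (step 7): P = [1, 2, 4] / [5, 7] / [6] / [8];  Q = [1, 3, 4] / [2, 7] / [5] / [6]
  Insert 3 (step 8): P = [1, 2, 3] / [4, 7] / [5] / [6] / [8];  Q = [1, 3, 4] / [2, 7] / [5] / [6] / [8]
Final shape: (3, 2, 1, 1, 1).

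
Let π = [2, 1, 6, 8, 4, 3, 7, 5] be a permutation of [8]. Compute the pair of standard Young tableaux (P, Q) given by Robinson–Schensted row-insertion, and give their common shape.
P = [1, 3, 5] / [2, 4, 7] / [6, 8];  Q = [1, 3, 4] / [2, 5, 7] / [6, 8];  common shape = (3, 3, 2)

Row-insert the values π_1, π_2, … into P one at a time, bumping the leftmost entry strictly greater than the inserted value down to the next row. The recording tableau Q records, in position (i, j), the step at which that cell was added to P.
  Insert 2 (step 1): P = [2];  Q = [1]
  Insert 1 (step 2): P = [1] / [2];  Q = [1] / [2]
  Insert 6 (step 3): P = [1, 6] / [2];  Q = [1, 3] / [2]
  Insert 8 (step 4): P = [1, 6, 8] / [2];  Q = [1, 3, 4] / [2]
  Insert 4 (step 5): P = [1, 4, 8] / [2, 6];  Q = [1, 3, 4] / [2, 5]
  Insert 3 (step 6): P = [1, 3, 8] / [2, 4] / [6];  Q = [1, 3, 4] / [2, 5] / [6]
  Insert 7 (step 7): P = [1, 3, 7] / [2, 4, 8] / [6];  Q = [1, 3, 4] / [2, 5, 7] / [6]
  Insert 5 (step 8): P = [1, 3, 5] / [2, 4, 7] / [6, 8];  Q = [1, 3, 4] / [2, 5, 7] / [6, 8]
Final shape: (3, 3, 2).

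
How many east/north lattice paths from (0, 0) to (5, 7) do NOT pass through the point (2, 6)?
Number of paths = 680

Total paths from (0, 0) to (5, 7): C(12, 5) = 792. Paths through (2, 6): (paths (0, 0) → (2, 6)) × (paths (2, 6) → (5, 7)) = C(8, 2) · C(4, 3) = 28 · 4 = 112. Avoidance count = 792 − 112 = 680.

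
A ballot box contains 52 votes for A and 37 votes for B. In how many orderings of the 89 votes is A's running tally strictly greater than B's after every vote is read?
Strict-lead orderings = 2506162732523644219623180

Total orderings of the 89 votes with 52 for A: C(89, 52) = 14869898879640289036430868. By the Bertrand ballot formula (Cycle Lemma / reflection principle), the number of orderings in which A is strictly ahead of B throughout is (p − q)/(p + q) · C(p + q, p) = (52 − 37)/(52 + 37) · 14869898879640289036430868 = 2506162732523644219623180.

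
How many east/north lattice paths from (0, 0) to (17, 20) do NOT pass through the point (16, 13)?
Number of paths = 15362457390

Total paths from (0, 0) to (17, 20): C(37, 17) = 15905368710. Paths through (16, 13): (paths (0, 0) → (16, 13)) × (paths (16, 13) → (17, 20)) = C(29, 16) · C(8, 1) = 67863915 · 8 = 542911320. Avoidance count = 15905368710 − 542911320 = 15362457390.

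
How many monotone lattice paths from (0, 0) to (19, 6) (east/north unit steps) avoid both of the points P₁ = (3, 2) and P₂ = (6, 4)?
Number of paths = 117100

Inclusion–exclusion. Total paths: C(25, 19) = 177100. Through P₁: C(5, 3)·C(20, 16) = 48450. Through P₂: C(10, 6)·C(15, 13) = 22050. Since P₁ is strictly southwest of P₂, a monotone path through both must visit P₁ then P₂; paths through both = C(5, 3)·C(5, 3)·C(15, 13) = 10500. Avoid both = 177100 − 48450 − 22050 + 10500 = 117100.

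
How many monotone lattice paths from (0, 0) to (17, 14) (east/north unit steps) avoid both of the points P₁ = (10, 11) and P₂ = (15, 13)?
Number of paths = 132751233

Inclusion–exclusion. Total paths: C(31, 17) = 265182525. Through P₁: C(21, 10)·C(10, 7) = 42325920. Through P₂: C(28, 15)·C(3, 2) = 112326480. Since P₁ is strictly southwest of P₂, a monotone path through both must visit P₁ then P₂; paths through both = C(21, 10)·C(7, 5)·C(3, 2) = 22221108. Avoid both = 265182525 − 42325920 − 112326480 + 22221108 = 132751233.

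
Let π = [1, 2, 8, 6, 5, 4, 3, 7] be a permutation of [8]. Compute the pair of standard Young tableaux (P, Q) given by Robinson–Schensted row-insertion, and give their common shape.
P = [1, 2, 3, 7] / [4] / [5] / [6] / [8];  Q = [1, 2, 3, 8] / [4] / [5] / [6] / [7];  common shape = (4, 1, 1, 1, 1)

Row-insert the values π_1, π_2, … into P one at a time, bumping the leftmost entry strictly greater than the inserted value down to the next row. The recording tableau Q records, in position (i, j), the step at which that cell was added to P.
  Insert 1 (step 1): P = [1];  Q = [1]
  Insert 2 (step 2): P = [1, 2];  Q = [1, 2]
  Insert 8 (step 3): P = [1, 2, 8];  Q = [1, 2, 3]
  Insert 6 (step 4): P = [1, 2, 6] / [8];  Q = [1, 2, 3] / [4]
  Insert 5 (step 5): P = [1, 2, 5] / [6] / [8];  Q = [1, 2, 3] / [4] / [5]
  Insert 4 (step 6): P = [1, 2, 4] / [5] / [6] / [8];  Q = [1, 2, 3] / [4] / [5] / [6]
  Insert 3 (step 7): P = [1, 2, 3] / [4] / [5] / [6] / [8];  Q = [1, 2, 3] / [4] / [5] / [6] / [7]
  Insert 7 (step 8): P = [1, 2, 3, 7] / [4] / [5] / [6] / [8];  Q = [1, 2, 3, 8] / [4] / [5] / [6] / [7]
Final shape: (4, 1, 1, 1, 1).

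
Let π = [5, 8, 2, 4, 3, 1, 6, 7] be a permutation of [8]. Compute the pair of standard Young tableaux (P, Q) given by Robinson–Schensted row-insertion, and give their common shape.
P = [1, 3, 6, 7] / [2, 8] / [4] / [5];  Q = [1, 2, 7, 8] / [3, 4] / [5] / [6];  common shape = (4, 2, 1, 1)

Row-insert the values π_1, π_2, … into P one at a time, bumping the leftmost entry strictly greater than the inserted value down to the next row. The recording tableau Q records, in position (i, j), the step at which that cell was added to P.
  Insert 5 (step 1): P = [5];  Q = [1]
  Insert 8 (step 2): P = [5, 8];  Q = [1, 2]
  Insert 2 (step 3): P = [2, 8] / [5];  Q = [1, 2] / [3]
  Insert 4 (step 4): P = [2, 4] / [5, 8];  Q = [1, 2] / [3, 4]
  Insert 3 (step 5): P = [2, 3] / [4, 8] / [5];  Q = [1, 2] / [3, 4] / [5]
  Insert 1 (step 6): P = [1, 3] / [2, 8] / [4] / [5];  Q = [1, 2] / [3, 4] / [5] / [6]
  Insert 6 (step 7): P = [1, 3, 6] / [2, 8] / [4] / [5];  Q = [1, 2, 7] / [3, 4] / [5] / [6]
  Insert 7 (step 8): P = [1, 3, 6, 7] / [2, 8] / [4] / [5];  Q = [1, 2, 7, 8] / [3, 4] / [5] / [6]
Final shape: (4, 2, 1, 1).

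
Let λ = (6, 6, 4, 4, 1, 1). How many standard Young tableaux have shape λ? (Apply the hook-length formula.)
# SYT of shape (6, 6, 4, 4, 1, 1) = 997682400

Hook-length formula: f^λ = n! / Π hook(c), product over all cells c of the Young diagram. For λ = (6, 6, 4, 4, 1, 1), n = 22 boxes. Hook lengths by row (left-to-right, top-to-bottom): [11, 8, 7, 6, 3, 2]; [10, 7, 6, 5, 2, 1]; [7, 4, 3, 2]; [6, 3, 2, 1]; [2]; [1]. Product of hooks = 1126611763200. So f^λ = 22! / 1126611763200 = 1124000727777607680000 / 1126611763200 = 997682400.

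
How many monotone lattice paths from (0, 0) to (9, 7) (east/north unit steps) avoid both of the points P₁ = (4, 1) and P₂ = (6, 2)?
Number of paths = 8402

Inclusion–exclusion. Total paths: C(16, 9) = 11440. Through P₁: C(5, 4)·C(11, 5) = 2310. Through P₂: C(8, 6)·C(8, 3) = 1568. Since P₁ is strictly southwest of P₂, a monotone path through both must visit P₁ then P₂; paths through both = C(5, 4)·C(3, 2)·C(8, 3) = 840. Avoid both = 11440 − 2310 − 1568 + 840 = 8402.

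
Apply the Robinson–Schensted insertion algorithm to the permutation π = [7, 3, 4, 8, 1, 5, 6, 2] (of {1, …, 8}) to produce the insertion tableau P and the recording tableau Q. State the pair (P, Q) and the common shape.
P = [1, 2, 5, 6] / [3, 4] / [7, 8];  Q = [1, 3, 4, 7] / [2, 6] / [5, 8];  common shape = (4, 2, 2)

Row-insert the values π_1, π_2, … into P one at a time, bumping the leftmost entry strictly greater than the inserted value down to the next row. The recording tableau Q records, in position (i, j), the step at which that cell was added to P.
  Insert 7 (step 1): P = [7];  Q = [1]
  Insert 3 (step 2): P = [3] / [7];  Q = [1] / [2]
  Insert 4 (step 3): P = [3, 4] / [7];  Q = [1, 3] / [2]
  Insert 8 (step 4): P = [3, 4, 8] / [7];  Q = [1, 3, 4] / [2]
  Insert 1 (step 5): P = [1, 4, 8] / [3] / [7];  Q = [1, 3, 4] / [2] / [5]
  Insert 5 (step 6): P = [1, 4, 5] / [3, 8] / [7];  Q = [1, 3, 4] / [2, 6] / [5]
  Insert 6 (step 7): P = [1, 4, 5, 6] / [3, 8] / [7];  Q = [1, 3, 4, 7] / [2, 6] / [5]
  Insert 2 (step 8): P = [1, 2, 5, 6] / [3, 4] / [7, 8];  Q = [1, 3, 4, 7] / [2, 6] / [5, 8]
Final shape: (4, 2, 2).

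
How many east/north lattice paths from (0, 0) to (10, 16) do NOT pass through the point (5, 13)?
Number of paths = 4831927

Total paths from (0, 0) to (10, 16): C(26, 10) = 5311735. Paths through (5, 13): (paths (0, 0) → (5, 13)) × (paths (5, 13) → (10, 16)) = C(18, 5) · C(8, 5) = 8568 · 56 = 479808. Avoidance count = 5311735 − 479808 = 4831927.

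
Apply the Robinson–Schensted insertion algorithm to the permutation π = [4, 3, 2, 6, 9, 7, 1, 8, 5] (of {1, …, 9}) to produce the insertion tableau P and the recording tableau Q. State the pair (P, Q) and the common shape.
P = [1, 5, 7, 8] / [2, 6] / [3, 9] / [4];  Q = [1, 4, 5, 8] / [2, 6] / [3, 9] / [7];  common shape = (4, 2, 2, 1)

Row-insert the values π_1, π_2, … into P one at a time, bumping the leftmost entry strictly greater than the inserted value down to the next row. The recording tableau Q records, in position (i, j), the step at which that cell was added to P.
  Insert 4 (step 1): P = [4];  Q = [1]
  Insert 3 (step 2): P = [3] / [4];  Q = [1] / [2]
  Insert 2 (step 3): P = [2] / [3] / [4];  Q = [1] / [2] / [3]
  Insert 6 (step 4): P = [2, 6] / [3] / [4];  Q = [1, 4] / [2] / [3]
  Insert 9 (step 5): P = [2, 6, 9] / [3] / [4];  Q = [1, 4, 5] / [2] / [3]
  Insert 7 (step 6): P = [2, 6, 7] / [3, 9] / [4];  Q = [1, 4, 5] / [2, 6] / [3]
  Insert 1 (step 7): P = [1, 6, 7] / [2, 9] / [3] / [4];  Q = [1, 4, 5] / [2, 6] / [3] / [7]
  Insert 8 (step 8): P = [1, 6, 7, 8] / [2, 9] / [3] / [4];  Q = [1, 4, 5, 8] / [2, 6] / [3] / [7]
  Insert 5 (step 9): P = [1, 5, 7, 8] / [2, 6] / [3, 9] / [4];  Q = [1, 4, 5, 8] / [2, 6] / [3, 9] / [7]
Final shape: (4, 2, 2, 1).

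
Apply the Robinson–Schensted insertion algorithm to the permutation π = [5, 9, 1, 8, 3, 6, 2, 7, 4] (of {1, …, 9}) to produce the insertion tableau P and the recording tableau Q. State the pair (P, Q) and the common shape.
P = [1, 2, 4, 7] / [3, 6] / [5, 8] / [9];  Q = [1, 2, 6, 8] / [3, 4] / [5, 9] / [7];  common shape = (4, 2, 2, 1)

Row-insert the values π_1, π_2, … into P one at a time, bumping the leftmost entry strictly greater than the inserted value down to the next row. The recording tableau Q records, in position (i, j), the step at which that cell was added to P.
  Insert 5 (step 1): P = [5];  Q = [1]
  Insert 9 (step 2): P = [5, 9];  Q = [1, 2]
  Insert 1 (step 3): P = [1, 9] / [5];  Q = [1, 2] / [3]
  Insert 8 (step 4): P = [1, 8] / [5, 9];  Q = [1, 2] / [3, 4]
  Insert 3 (step 5): P = [1, 3] / [5, 8] / [9];  Q = [1, 2] / [3, 4] / [5]
  Insert 6 (step 6): P = [1, 3, 6] / [5, 8] / [9];  Q = [1, 2, 6] / [3, 4] / [5]
  Insert 2 (step 7): P = [1, 2, 6] / [3, 8] / [5] / [9];  Q = [1, 2, 6] / [3, 4] / [5] / [7]
  Insert 7 (step 8): P = [1, 2, 6, 7] / [3, 8] / [5] / [9];  Q = [1, 2, 6, 8] / [3, 4] / [5] / [7]
  Insert 4 (step 9): P = [1, 2, 4, 7] / [3, 6] / [5, 8] / [9];  Q = [1, 2, 6, 8] / [3, 4] / [5, 9] / [7]
Final shape: (4, 2, 2, 1).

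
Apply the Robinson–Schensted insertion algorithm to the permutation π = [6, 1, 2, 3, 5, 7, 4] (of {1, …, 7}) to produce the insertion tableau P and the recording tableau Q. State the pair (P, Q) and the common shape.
P = [1, 2, 3, 4, 7] / [5] / [6];  Q = [1, 3, 4, 5, 6] / [2] / [7];  common shape = (5, 1, 1)

Row-insert the values π_1, π_2, … into P one at a time, bumping the leftmost entry strictly greater than the inserted value down to the next row. The recording tableau Q records, in position (i, j), the step at which that cell was added to P.
  Insert 6 (step 1): P = [6];  Q = [1]
  Insert 1 (step 2): P = [1] / [6];  Q = [1] / [2]
  Insert 2 (step 3): P = [1, 2] / [6];  Q = [1, 3] / [2]
  Insert 3 (step 4): P = [1, 2, 3] / [6];  Q = [1, 3, 4] / [2]
  Insert 5 (step 5): P = [1, 2, 3, 5] / [6];  Q = [1, 3, 4, 5] / [2]
  Insert 7 (step 6): P = [1, 2, 3, 5, 7] / [6];  Q = [1, 3, 4, 5, 6] / [2]
  Insert 4 (step 7): P = [1, 2, 3, 4, 7] / [5] / [6];  Q = [1, 3, 4, 5, 6] / [2] / [7]
Final shape: (5, 1, 1).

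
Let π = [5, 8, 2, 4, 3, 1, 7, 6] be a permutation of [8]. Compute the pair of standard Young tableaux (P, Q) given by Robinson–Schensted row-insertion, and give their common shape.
P = [1, 3, 6] / [2, 7] / [4, 8] / [5];  Q = [1, 2, 7] / [3, 4] / [5, 8] / [6];  common shape = (3, 2, 2, 1)

Row-insert the values π_1, π_2, … into P one at a time, bumping the leftmost entry strictly greater than the inserted value down to the next row. The recording tableau Q records, in position (i, j), the step at which that cell was added to P.
  Insert 5 (step 1): P = [5];  Q = [1]
  Insert 8 (step 2): P = [5, 8];  Q = [1, 2]
  Insert 2 (step 3): P = [2, 8] / [5];  Q = [1, 2] / [3]
  Insert 4 (step 4): P = [2, 4] / [5, 8];  Q = [1, 2] / [3, 4]
  Insert 3 (step 5): P = [2, 3] / [4, 8] / [5];  Q = [1, 2] / [3, 4] / [5]
  Insert 1 (step 6): P = [1, 3] / [2, 8] / [4] / [5];  Q = [1, 2] / [3, 4] / [5] / [6]
  Insert 7 (step 7): P = [1, 3, 7] / [2, 8] / [4] / [5];  Q = [1, 2, 7] / [3, 4] / [5] / [6]
  Insert 6 (step 8): P = [1, 3, 6] / [2, 7] / [4, 8] / [5];  Q = [1, 2, 7] / [3, 4] / [5, 8] / [6]
Final shape: (3, 2, 2, 1).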